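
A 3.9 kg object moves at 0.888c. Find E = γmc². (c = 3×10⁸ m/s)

γ = 1/√(1 - 0.888²) = 2.1747
mc² = 3.9 × (3×10⁸)² = 3.510×10¹⁷ J
E = γmc² = 2.1747 × 3.510×10¹⁷ = 7.633×10¹⁷ J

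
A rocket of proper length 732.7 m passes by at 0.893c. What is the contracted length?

Proper length L₀ = 732.7 m
γ = 1/√(1 - 0.893²) = 2.2219
L = L₀/γ = 732.7/2.2219 = 329.8 m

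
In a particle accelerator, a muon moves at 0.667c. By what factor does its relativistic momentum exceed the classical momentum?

p_rel = γmv, p_class = mv
Ratio = γ = 1/√(1 - 0.667²)
= 1/√(0.555111) = 1.342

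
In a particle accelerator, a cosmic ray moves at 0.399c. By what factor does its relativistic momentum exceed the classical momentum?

p_rel = γmv, p_class = mv
Ratio = γ = 1/√(1 - 0.399²)
= 1/√(0.840799) = 1.091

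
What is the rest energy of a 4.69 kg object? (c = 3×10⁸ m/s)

c² = (3×10⁸)² = 9.000×10¹⁶ m²/s²
E₀ = mc² = 4.69 × 9.000×10¹⁶ = 4.221×10¹⁷ J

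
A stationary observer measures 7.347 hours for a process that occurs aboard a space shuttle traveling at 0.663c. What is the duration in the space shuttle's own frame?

Dilated time Δt = 7.347 hours
γ = 1/√(1 - 0.663²) = 1.3358
Δt₀ = Δt/γ = 7.347/1.3358 = 5.500 hours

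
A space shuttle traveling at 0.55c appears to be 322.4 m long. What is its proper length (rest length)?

Contracted length L = 322.4 m
γ = 1/√(1 - 0.55²) = 1.1974
L₀ = γL = 1.1974 × 322.4 = 386.0 m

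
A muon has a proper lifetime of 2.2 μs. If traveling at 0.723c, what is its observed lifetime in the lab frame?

Proper lifetime τ₀ = 2.2 μs
γ = 1/√(1 - 0.723²) = 1.447496
τ = γτ₀ = 1.447496 × 2.2 μs = 3.184 μs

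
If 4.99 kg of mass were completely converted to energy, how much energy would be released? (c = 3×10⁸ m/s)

Using E = mc²:
c² = (3×10⁸)² = 9×10¹⁶ m²/s²
E = 4.99 × 9×10¹⁶ = 4.491×10¹⁷ J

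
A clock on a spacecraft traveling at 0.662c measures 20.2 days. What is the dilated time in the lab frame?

Proper time Δt₀ = 20.2 days
γ = 1/√(1 - 0.662²) = 1.334
Δt = γΔt₀ = 1.334 × 20.2 = 26.95 days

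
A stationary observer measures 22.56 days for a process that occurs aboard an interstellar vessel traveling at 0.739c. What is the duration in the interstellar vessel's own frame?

Dilated time Δt = 22.56 days
γ = 1/√(1 - 0.739²) = 1.484
Δt₀ = Δt/γ = 22.56/1.484 = 15.20 days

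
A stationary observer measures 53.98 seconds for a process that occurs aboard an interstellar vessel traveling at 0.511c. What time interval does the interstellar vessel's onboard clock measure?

Dilated time Δt = 53.98 seconds
γ = 1/√(1 - 0.511²) = 1.1634
Δt₀ = Δt/γ = 53.98/1.1634 = 46.40 seconds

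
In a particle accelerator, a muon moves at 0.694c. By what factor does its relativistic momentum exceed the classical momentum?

p_rel = γmv, p_class = mv
Ratio = γ = 1/√(1 - 0.694²)
= 1/√(0.518364) = 1.389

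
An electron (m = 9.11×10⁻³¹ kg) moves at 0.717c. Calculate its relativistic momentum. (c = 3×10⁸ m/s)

γ = 1/√(1 - 0.717²) = 1.4346
v = 0.717 × 3×10⁸ = 2.151×10⁸ m/s
p = γmv = 1.4346 × 9.11×10⁻³¹ × 2.151×10⁸ = 2.811×10⁻²² kg·m/s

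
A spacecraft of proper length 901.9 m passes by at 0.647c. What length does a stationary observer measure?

Proper length L₀ = 901.9 m
γ = 1/√(1 - 0.647²) = 1.3115
L = L₀/γ = 901.9/1.3115 = 687.7 m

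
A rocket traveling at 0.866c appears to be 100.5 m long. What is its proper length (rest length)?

Contracted length L = 100.5 m
γ = 1/√(1 - 0.866²) = 2.000
L₀ = γL = 2.000 × 100.5 = 201.0 m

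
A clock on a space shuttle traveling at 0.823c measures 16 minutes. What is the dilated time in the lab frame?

Proper time Δt₀ = 16 minutes
γ = 1/√(1 - 0.823²) = 1.7604
Δt = γΔt₀ = 1.7604 × 16 = 28.17 minutes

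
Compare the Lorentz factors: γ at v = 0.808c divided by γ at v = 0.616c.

γ₁ = 1/√(1 - 0.808²) = 1.697
γ₂ = 1/√(1 - 0.616²) = 1.269
γ₁/γ₂ = 1.697/1.269 = 1.337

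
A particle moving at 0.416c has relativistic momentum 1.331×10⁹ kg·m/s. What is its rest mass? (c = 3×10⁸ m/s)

γ = 1/√(1 - 0.416²) = 1.0997
v = 0.416 × 3×10⁸ = 1.248×10⁸ m/s
m = p/(γv) = 1.331×10⁹/(1.0997 × 1.248×10⁸) = 9.698 kg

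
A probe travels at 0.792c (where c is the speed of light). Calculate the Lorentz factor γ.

v/c = 0.792, so (v/c)² = 0.627264
1 - (v/c)² = 0.372736
γ = 1/√(0.372736) = 1.638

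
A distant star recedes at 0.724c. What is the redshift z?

β = 0.724
(1+β)/(1-β) = 1.724/0.276 = 6.246
√(6.246) = 2.499
z = 2.499 - 1 = 1.499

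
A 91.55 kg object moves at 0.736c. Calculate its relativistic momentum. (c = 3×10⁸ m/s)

γ = 1/√(1 - 0.736²) = 1.477
v = 0.736 × 3×10⁸ = 2.208×10⁸ m/s
p = γmv = 1.477 × 91.55 × 2.208×10⁸ = 2.986×10¹⁰ kg·m/s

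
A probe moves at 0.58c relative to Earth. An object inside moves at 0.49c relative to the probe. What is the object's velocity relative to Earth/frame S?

u = (u' + v)/(1 + u'v/c²)
Numerator: 0.49 + 0.58 = 1.07
Denominator: 1 + 0.2842 = 1.2842
u = 1.07/1.2842 = 0.8332c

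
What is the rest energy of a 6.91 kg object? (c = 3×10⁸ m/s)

c² = (3×10⁸)² = 9.000×10¹⁶ m²/s²
E₀ = mc² = 6.91 × 9.000×10¹⁶ = 6.219×10¹⁷ J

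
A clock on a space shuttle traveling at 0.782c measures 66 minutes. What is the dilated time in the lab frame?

Proper time Δt₀ = 66 minutes
γ = 1/√(1 - 0.782²) = 1.604
Δt = γΔt₀ = 1.604 × 66 = 105.9 minutes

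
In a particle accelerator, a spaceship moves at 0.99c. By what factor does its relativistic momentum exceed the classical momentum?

p_rel = γmv, p_class = mv
Ratio = γ = 1/√(1 - 0.99²)
= 1/√(0.0199) = 7.089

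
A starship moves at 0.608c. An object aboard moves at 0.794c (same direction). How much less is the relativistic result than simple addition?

Classical: u' + v = 0.794 + 0.608 = 1.402c
Relativistic: u = (0.794 + 0.608)/(1 + 0.482752) = 1.402/1.482752 = 0.9455c
Difference: 1.402 - 0.9455 = 0.4565c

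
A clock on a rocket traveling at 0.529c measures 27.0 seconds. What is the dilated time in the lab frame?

Proper time Δt₀ = 27.0 seconds
γ = 1/√(1 - 0.529²) = 1.1784
Δt = γΔt₀ = 1.1784 × 27.0 = 31.82 seconds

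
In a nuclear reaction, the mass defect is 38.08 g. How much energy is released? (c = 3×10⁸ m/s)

Convert mass defect: Δm = 38.08 g = 0.03808 kg
E = Δm·c² = 0.03808 × (3×10⁸)²
= 0.03808 × 9×10¹⁶ = 3.427×10¹⁵ J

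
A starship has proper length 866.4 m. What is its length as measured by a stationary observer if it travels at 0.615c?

Proper length L₀ = 866.4 m
γ = 1/√(1 - 0.615²) = 1.2682
L = L₀/γ = 866.4/1.2682 = 683.2 m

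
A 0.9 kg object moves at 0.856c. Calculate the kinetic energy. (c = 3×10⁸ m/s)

γ = 1/√(1 - 0.856²) = 1.9343
γ - 1 = 0.9343
KE = (γ-1)mc² = 0.9343 × 0.9 × (3×10⁸)² = 7.568×10¹⁶ J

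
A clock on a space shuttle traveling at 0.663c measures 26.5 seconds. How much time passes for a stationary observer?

Proper time Δt₀ = 26.5 seconds
γ = 1/√(1 - 0.663²) = 1.336
Δt = γΔt₀ = 1.336 × 26.5 = 35.40 seconds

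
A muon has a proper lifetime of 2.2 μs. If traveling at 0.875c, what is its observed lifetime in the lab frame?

Proper lifetime τ₀ = 2.2 μs
γ = 1/√(1 - 0.875²) = 2.0656
τ = γτ₀ = 2.0656 × 2.2 μs = 4.544 μs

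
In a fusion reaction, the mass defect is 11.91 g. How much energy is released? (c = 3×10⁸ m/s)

Convert mass defect: Δm = 11.91 g = 0.01191 kg
E = Δm·c² = 0.01191 × (3×10⁸)²
= 0.01191 × 9×10¹⁶ = 1.072×10¹⁵ J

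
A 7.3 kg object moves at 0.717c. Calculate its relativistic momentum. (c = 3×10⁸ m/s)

γ = 1/√(1 - 0.717²) = 1.435
v = 0.717 × 3×10⁸ = 2.151×10⁸ m/s
p = γmv = 1.435 × 7.3 × 2.151×10⁸ = 2.253×10⁹ kg·m/s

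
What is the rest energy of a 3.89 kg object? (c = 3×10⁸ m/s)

c² = (3×10⁸)² = 9.000×10¹⁶ m²/s²
E₀ = mc² = 3.89 × 9.000×10¹⁶ = 3.501×10¹⁷ J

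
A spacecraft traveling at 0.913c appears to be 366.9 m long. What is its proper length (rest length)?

Contracted length L = 366.9 m
γ = 1/√(1 - 0.913²) = 2.45122
L₀ = γL = 2.45122 × 366.9 = 899.4 m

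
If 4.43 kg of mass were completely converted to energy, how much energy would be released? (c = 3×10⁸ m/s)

Using E = mc²:
c² = (3×10⁸)² = 9×10¹⁶ m²/s²
E = 4.43 × 9×10¹⁶ = 3.987×10¹⁷ J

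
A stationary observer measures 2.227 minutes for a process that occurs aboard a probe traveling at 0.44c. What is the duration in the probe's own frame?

Dilated time Δt = 2.227 minutes
γ = 1/√(1 - 0.44²) = 1.1136
Δt₀ = Δt/γ = 2.227/1.1136 = 2.000 minutes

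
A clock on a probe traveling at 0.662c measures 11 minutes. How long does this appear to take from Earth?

Proper time Δt₀ = 11 minutes
γ = 1/√(1 - 0.662²) = 1.3342
Δt = γΔt₀ = 1.3342 × 11 = 14.68 minutes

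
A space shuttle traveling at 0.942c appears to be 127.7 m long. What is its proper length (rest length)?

Contracted length L = 127.7 m
γ = 1/√(1 - 0.942²) = 2.980
L₀ = γL = 2.980 × 127.7 = 380.5 m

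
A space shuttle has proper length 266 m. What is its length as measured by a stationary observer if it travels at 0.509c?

Proper length L₀ = 266 m
γ = 1/√(1 - 0.509²) = 1.1618
L = L₀/γ = 266/1.1618 = 229.0 m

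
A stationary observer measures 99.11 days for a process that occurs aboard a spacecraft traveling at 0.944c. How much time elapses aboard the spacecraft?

Dilated time Δt = 99.11 days
γ = 1/√(1 - 0.944²) = 3.031
Δt₀ = Δt/γ = 99.11/3.031 = 32.70 days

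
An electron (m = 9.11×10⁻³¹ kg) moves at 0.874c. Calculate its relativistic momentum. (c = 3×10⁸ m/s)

γ = 1/√(1 - 0.874²) = 2.058
v = 0.874 × 3×10⁸ = 2.622×10⁸ m/s
p = γmv = 2.058 × 9.11×10⁻³¹ × 2.622×10⁸ = 4.916×10⁻²² kg·m/s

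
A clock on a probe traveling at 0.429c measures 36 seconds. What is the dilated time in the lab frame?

Proper time Δt₀ = 36 seconds
γ = 1/√(1 - 0.429²) = 1.107
Δt = γΔt₀ = 1.107 × 36 = 39.85 seconds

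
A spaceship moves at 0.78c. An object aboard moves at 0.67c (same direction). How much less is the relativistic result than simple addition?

Classical: u' + v = 0.67 + 0.78 = 1.45c
Relativistic: u = (0.67 + 0.78)/(1 + 0.5226) = 1.45/1.5226 = 0.9523c
Difference: 1.45 - 0.9523 = 0.4977c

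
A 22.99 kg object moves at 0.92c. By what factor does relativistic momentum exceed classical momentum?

p_rel = γmv, p_class = mv
Ratio = γ = 1/√(1 - 0.92²) = 2.552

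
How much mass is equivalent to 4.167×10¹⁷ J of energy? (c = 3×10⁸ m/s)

From E = mc², we get m = E/c²
c² = (3×10⁸)² = 9×10¹⁶ m²/s²
m = 4.167×10¹⁷ / 9×10¹⁶ = 4.630 kg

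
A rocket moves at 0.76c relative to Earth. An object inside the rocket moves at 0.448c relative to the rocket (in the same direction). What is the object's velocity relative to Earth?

u = (u' + v)/(1 + u'v/c²)
Numerator: 0.448 + 0.76 = 1.208
Denominator: 1 + 0.34048 = 1.34048
u = 1.208/1.34048 = 0.9012c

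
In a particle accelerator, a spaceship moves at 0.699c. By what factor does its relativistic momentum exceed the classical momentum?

p_rel = γmv, p_class = mv
Ratio = γ = 1/√(1 - 0.699²)
= 1/√(0.511399) = 1.398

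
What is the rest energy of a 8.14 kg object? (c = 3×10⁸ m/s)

c² = (3×10⁸)² = 9.000×10¹⁶ m²/s²
E₀ = mc² = 8.14 × 9.000×10¹⁶ = 7.326×10¹⁷ J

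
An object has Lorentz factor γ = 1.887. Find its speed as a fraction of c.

From γ = 1/√(1 - v²/c²):
1/γ² = 1/1.887² = 0.28084
v²/c² = 1 - 0.28084 = 0.71916
v/c = √(0.71916) = 0.8480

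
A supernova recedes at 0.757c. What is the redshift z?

β = 0.757
(1+β)/(1-β) = 1.757/0.243 = 7.230
√(7.230) = 2.689
z = 2.689 - 1 = 1.689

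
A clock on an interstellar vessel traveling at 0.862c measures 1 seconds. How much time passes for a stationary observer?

Proper time Δt₀ = 1 seconds
γ = 1/√(1 - 0.862²) = 1.973
Δt = γΔt₀ = 1.973 × 1 = 1.973 seconds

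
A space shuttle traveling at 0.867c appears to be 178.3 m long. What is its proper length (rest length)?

Contracted length L = 178.3 m
γ = 1/√(1 - 0.867²) = 2.007
L₀ = γL = 2.007 × 178.3 = 357.8 m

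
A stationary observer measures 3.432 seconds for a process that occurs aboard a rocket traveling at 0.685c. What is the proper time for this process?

Dilated time Δt = 3.432 seconds
γ = 1/√(1 - 0.685²) = 1.373
Δt₀ = Δt/γ = 3.432/1.373 = 2.500 seconds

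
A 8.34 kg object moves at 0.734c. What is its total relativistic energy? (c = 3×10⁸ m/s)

γ = 1/√(1 - 0.734²) = 1.472
mc² = 8.34 × (3×10⁸)² = 7.506×10¹⁷ J
E = γmc² = 1.472 × 7.506×10¹⁷ = 1.105×10¹⁸ J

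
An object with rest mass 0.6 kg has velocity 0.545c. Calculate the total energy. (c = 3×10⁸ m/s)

γ = 1/√(1 - 0.545²) = 1.1927
mc² = 0.6 × (3×10⁸)² = 5.400×10¹⁶ J
E = γmc² = 1.1927 × 5.400×10¹⁶ = 6.441×10¹⁶ J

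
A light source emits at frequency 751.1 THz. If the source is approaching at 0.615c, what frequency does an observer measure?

β = v/c = 0.615
(1+β)/(1-β) = 1.615/0.385 = 4.195
Doppler factor = √(4.195) = 2.048
f_obs = 751.1 × 2.048 = 1538 THz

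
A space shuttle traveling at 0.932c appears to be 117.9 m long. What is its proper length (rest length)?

Contracted length L = 117.9 m
γ = 1/√(1 - 0.932²) = 2.759
L₀ = γL = 2.759 × 117.9 = 325.3 m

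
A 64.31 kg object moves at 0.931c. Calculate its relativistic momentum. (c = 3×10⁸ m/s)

γ = 1/√(1 - 0.931²) = 2.7396
v = 0.931 × 3×10⁸ = 2.793×10⁸ m/s
p = γmv = 2.7396 × 64.31 × 2.793×10⁸ = 4.921×10¹⁰ kg·m/s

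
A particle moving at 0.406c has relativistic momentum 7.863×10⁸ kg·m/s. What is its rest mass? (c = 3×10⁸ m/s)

γ = 1/√(1 - 0.406²) = 1.0942
v = 0.406 × 3×10⁸ = 1.218×10⁸ m/s
m = p/(γv) = 7.863×10⁸/(1.0942 × 1.218×10⁸) = 5.900 kg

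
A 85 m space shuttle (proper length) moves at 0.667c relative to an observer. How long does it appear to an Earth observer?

Proper length L₀ = 85 m
γ = 1/√(1 - 0.667²) = 1.3422
L = L₀/γ = 85/1.3422 = 63.33 m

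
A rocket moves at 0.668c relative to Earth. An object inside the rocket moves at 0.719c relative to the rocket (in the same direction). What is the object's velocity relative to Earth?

u = (u' + v)/(1 + u'v/c²)
Numerator: 0.719 + 0.668 = 1.387
Denominator: 1 + 0.480292 = 1.480292
u = 1.387/1.480292 = 0.9370c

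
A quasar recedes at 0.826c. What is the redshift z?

β = 0.826
(1+β)/(1-β) = 1.826/0.174 = 10.49
√(10.49) = 3.239
z = 3.239 - 1 = 2.239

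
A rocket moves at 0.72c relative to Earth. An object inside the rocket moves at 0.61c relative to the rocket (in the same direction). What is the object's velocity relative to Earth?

u = (u' + v)/(1 + u'v/c²)
Numerator: 0.61 + 0.72 = 1.33
Denominator: 1 + 0.4392 = 1.4392
u = 1.33/1.4392 = 0.9241c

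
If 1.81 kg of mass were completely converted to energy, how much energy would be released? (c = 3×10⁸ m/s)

Using E = mc²:
c² = (3×10⁸)² = 9×10¹⁶ m²/s²
E = 1.81 × 9×10¹⁶ = 1.629×10¹⁷ J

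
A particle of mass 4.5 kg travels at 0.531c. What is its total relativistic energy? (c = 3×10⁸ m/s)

γ = 1/√(1 - 0.531²) = 1.180
mc² = 4.5 × (3×10⁸)² = 4.050×10¹⁷ J
E = γmc² = 1.180 × 4.050×10¹⁷ = 4.779×10¹⁷ J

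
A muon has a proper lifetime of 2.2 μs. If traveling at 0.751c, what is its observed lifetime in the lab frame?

Proper lifetime τ₀ = 2.2 μs
γ = 1/√(1 - 0.751²) = 1.5145
τ = γτ₀ = 1.5145 × 2.2 μs = 3.332 μs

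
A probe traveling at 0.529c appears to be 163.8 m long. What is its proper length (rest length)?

Contracted length L = 163.8 m
γ = 1/√(1 - 0.529²) = 1.178
L₀ = γL = 1.178 × 163.8 = 193.0 m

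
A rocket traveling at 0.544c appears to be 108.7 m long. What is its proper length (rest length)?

Contracted length L = 108.7 m
γ = 1/√(1 - 0.544²) = 1.1918
L₀ = γL = 1.1918 × 108.7 = 129.5 m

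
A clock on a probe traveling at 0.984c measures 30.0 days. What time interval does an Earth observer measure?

Proper time Δt₀ = 30.0 days
γ = 1/√(1 - 0.984²) = 5.613
Δt = γΔt₀ = 5.613 × 30.0 = 168.4 days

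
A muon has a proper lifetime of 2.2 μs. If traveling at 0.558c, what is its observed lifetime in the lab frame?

Proper lifetime τ₀ = 2.2 μs
γ = 1/√(1 - 0.558²) = 1.205
τ = γτ₀ = 1.205 × 2.2 μs = 2.651 μs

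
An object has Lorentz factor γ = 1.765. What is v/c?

From γ = 1/√(1 - v²/c²):
1/γ² = 1/1.765² = 0.3210
v²/c² = 1 - 0.3210 = 0.6790
v/c = √(0.6790) = 0.8240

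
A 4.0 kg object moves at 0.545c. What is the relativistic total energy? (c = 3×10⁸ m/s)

γ = 1/√(1 - 0.545²) = 1.1927
mc² = 4.0 × (3×10⁸)² = 3.600×10¹⁷ J
E = γmc² = 1.1927 × 3.600×10¹⁷ = 4.294×10¹⁷ J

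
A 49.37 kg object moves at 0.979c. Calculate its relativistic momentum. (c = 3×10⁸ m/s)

γ = 1/√(1 - 0.979²) = 4.9053
v = 0.979 × 3×10⁸ = 2.937×10⁸ m/s
p = γmv = 4.9053 × 49.37 × 2.937×10⁸ = 7.113×10¹⁰ kg·m/s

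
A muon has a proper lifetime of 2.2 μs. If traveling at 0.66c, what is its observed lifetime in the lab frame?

Proper lifetime τ₀ = 2.2 μs
γ = 1/√(1 - 0.66²) = 1.331
τ = γτ₀ = 1.331 × 2.2 μs = 2.928 μs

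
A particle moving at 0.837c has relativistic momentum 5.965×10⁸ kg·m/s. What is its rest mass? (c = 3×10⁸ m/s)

γ = 1/√(1 - 0.837²) = 1.827
v = 0.837 × 3×10⁸ = 2.511×10⁸ m/s
m = p/(γv) = 5.965×10⁸/(1.827 × 2.511×10⁸) = 1.300 kg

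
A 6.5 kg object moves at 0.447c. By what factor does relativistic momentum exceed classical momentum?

p_rel = γmv, p_class = mv
Ratio = γ = 1/√(1 - 0.447²) = 1.118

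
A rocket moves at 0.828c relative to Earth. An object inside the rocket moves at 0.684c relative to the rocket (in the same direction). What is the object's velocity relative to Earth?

u = (u' + v)/(1 + u'v/c²)
Numerator: 0.684 + 0.828 = 1.512
Denominator: 1 + 0.566352 = 1.566352
u = 1.512/1.566352 = 0.9653c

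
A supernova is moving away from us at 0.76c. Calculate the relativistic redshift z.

β = 0.76
(1+β)/(1-β) = 1.76/0.24 = 7.333
√(7.333) = 2.708
z = 2.708 - 1 = 1.708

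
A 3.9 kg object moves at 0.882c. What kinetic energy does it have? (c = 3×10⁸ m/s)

γ = 1/√(1 - 0.882²) = 2.122
γ - 1 = 1.122
KE = (γ-1)mc² = 1.122 × 3.9 × (3×10⁸)² = 3.938×10¹⁷ J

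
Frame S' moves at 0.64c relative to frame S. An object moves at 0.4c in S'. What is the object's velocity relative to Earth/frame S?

u = (u' + v)/(1 + u'v/c²)
Numerator: 0.4 + 0.64 = 1.04
Denominator: 1 + 0.256 = 1.256
u = 1.04/1.256 = 0.8280c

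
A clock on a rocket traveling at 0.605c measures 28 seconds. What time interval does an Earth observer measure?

Proper time Δt₀ = 28 seconds
γ = 1/√(1 - 0.605²) = 1.256
Δt = γΔt₀ = 1.256 × 28 = 35.17 seconds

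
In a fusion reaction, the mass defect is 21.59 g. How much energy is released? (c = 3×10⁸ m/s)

Convert mass defect: Δm = 21.59 g = 0.02159 kg
E = Δm·c² = 0.02159 × (3×10⁸)²
= 0.02159 × 9×10¹⁶ = 1.943×10¹⁵ J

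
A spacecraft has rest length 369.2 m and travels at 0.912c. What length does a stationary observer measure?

Proper length L₀ = 369.2 m
γ = 1/√(1 - 0.912²) = 2.438
L = L₀/γ = 369.2/2.438 = 151.4 m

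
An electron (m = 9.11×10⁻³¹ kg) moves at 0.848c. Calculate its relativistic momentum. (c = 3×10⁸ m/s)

γ = 1/√(1 - 0.848²) = 1.887
v = 0.848 × 3×10⁸ = 2.544×10⁸ m/s
p = γmv = 1.887 × 9.11×10⁻³¹ × 2.544×10⁸ = 4.373×10⁻²² kg·m/s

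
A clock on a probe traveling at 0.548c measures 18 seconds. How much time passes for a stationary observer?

Proper time Δt₀ = 18 seconds
γ = 1/√(1 - 0.548²) = 1.1955
Δt = γΔt₀ = 1.1955 × 18 = 21.52 seconds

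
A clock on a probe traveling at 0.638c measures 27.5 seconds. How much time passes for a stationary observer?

Proper time Δt₀ = 27.5 seconds
γ = 1/√(1 - 0.638²) = 1.2986
Δt = γΔt₀ = 1.2986 × 27.5 = 35.71 seconds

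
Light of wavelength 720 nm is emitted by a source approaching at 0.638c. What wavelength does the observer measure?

β = 0.638
Wavelength Doppler factor = √(0.362/1.638) = √(0.2210) = 0.4701
λ_obs = 720 × 0.4701 = 338.5 nm (blueshift)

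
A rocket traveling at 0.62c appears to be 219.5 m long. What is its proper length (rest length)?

Contracted length L = 219.5 m
γ = 1/√(1 - 0.62²) = 1.2745
L₀ = γL = 1.2745 × 219.5 = 279.8 m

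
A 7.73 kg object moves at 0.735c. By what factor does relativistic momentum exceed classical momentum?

p_rel = γmv, p_class = mv
Ratio = γ = 1/√(1 - 0.735²) = 1.475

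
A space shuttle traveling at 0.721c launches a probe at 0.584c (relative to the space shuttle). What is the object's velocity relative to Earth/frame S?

u = (u' + v)/(1 + u'v/c²)
Numerator: 0.584 + 0.721 = 1.305
Denominator: 1 + 0.421064 = 1.421064
u = 1.305/1.421064 = 0.9183c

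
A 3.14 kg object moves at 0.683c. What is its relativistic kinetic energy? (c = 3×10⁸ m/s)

γ = 1/√(1 - 0.683²) = 1.3691
γ - 1 = 0.3691
KE = (γ-1)mc² = 0.3691 × 3.14 × (3×10⁸)² = 1.043×10¹⁷ J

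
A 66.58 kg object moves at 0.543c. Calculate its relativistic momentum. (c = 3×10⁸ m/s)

γ = 1/√(1 - 0.543²) = 1.191
v = 0.543 × 3×10⁸ = 1.629×10⁸ m/s
p = γmv = 1.191 × 66.58 × 1.629×10⁸ = 1.292×10¹⁰ kg·m/s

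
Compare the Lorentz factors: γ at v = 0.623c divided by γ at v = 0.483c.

γ₁ = 1/√(1 - 0.623²) = 1.278
γ₂ = 1/√(1 - 0.483²) = 1.142
γ₁/γ₂ = 1.278/1.142 = 1.119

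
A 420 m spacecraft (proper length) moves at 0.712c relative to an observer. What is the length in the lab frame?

Proper length L₀ = 420 m
γ = 1/√(1 - 0.712²) = 1.424
L = L₀/γ = 420/1.424 = 294.9 m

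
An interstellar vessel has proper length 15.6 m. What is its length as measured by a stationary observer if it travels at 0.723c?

Proper length L₀ = 15.6 m
γ = 1/√(1 - 0.723²) = 1.447
L = L₀/γ = 15.6/1.447 = 10.78 m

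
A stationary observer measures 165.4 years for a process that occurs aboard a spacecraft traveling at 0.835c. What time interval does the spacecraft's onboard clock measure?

Dilated time Δt = 165.4 years
γ = 1/√(1 - 0.835²) = 1.8174
Δt₀ = Δt/γ = 165.4/1.8174 = 91.01 years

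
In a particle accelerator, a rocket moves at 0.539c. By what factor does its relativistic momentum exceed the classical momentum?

p_rel = γmv, p_class = mv
Ratio = γ = 1/√(1 - 0.539²)
= 1/√(0.709479) = 1.187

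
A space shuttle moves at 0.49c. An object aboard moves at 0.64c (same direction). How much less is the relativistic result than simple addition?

Classical: u' + v = 0.64 + 0.49 = 1.13c
Relativistic: u = (0.64 + 0.49)/(1 + 0.3136) = 1.13/1.3136 = 0.8602c
Difference: 1.13 - 0.8602 = 0.2698c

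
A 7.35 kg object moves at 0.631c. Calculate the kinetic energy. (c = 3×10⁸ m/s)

γ = 1/√(1 - 0.631²) = 1.289
γ - 1 = 0.2890
KE = (γ-1)mc² = 0.2890 × 7.35 × (3×10⁸)² = 1.912×10¹⁷ J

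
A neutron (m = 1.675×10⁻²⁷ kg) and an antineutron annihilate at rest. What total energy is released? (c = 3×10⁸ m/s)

Both particles have the same rest mass, so total mass = 2m
E = 2m·c² = 2 × 1.675×10⁻²⁷ × (3×10⁸)²
= 2 × 1.675×10⁻²⁷ × 9×10¹⁶
= 3.015×10⁻¹⁰ J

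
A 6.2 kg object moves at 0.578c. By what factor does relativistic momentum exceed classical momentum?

p_rel = γmv, p_class = mv
Ratio = γ = 1/√(1 - 0.578²) = 1.225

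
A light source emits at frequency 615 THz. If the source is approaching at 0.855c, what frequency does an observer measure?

β = v/c = 0.855
(1+β)/(1-β) = 1.855/0.145 = 12.793
Doppler factor = √(12.793) = 3.577
f_obs = 615 × 3.577 = 2200 THz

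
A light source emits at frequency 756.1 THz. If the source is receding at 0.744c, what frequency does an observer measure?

β = v/c = 0.744
(1-β)/(1+β) = 0.256/1.744 = 0.1468
Doppler factor = √(0.1468) = 0.3831
f_obs = 756.1 × 0.3831 = 289.7 THz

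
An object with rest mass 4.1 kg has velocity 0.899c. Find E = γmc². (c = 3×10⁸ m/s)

γ = 1/√(1 - 0.899²) = 2.2834
mc² = 4.1 × (3×10⁸)² = 3.690×10¹⁷ J
E = γmc² = 2.2834 × 3.690×10¹⁷ = 8.426×10¹⁷ J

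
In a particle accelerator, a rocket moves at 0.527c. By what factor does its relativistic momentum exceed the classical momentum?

p_rel = γmv, p_class = mv
Ratio = γ = 1/√(1 - 0.527²)
= 1/√(0.722271) = 1.177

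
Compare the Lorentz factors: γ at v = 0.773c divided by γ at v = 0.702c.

γ₁ = 1/√(1 - 0.773²) = 1.576
γ₂ = 1/√(1 - 0.702²) = 1.404
γ₁/γ₂ = 1.576/1.404 = 1.123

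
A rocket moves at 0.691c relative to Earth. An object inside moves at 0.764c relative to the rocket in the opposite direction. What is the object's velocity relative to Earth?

Object's velocity in rocket frame is u' = -0.764c
u = (u' + v)/(1 + u'v/c²) = (v - 0.764)/(1 - 0.764·v/c²)
Numerator: 0.691 - 0.764 = -0.073
Denominator: 1 - 0.527924 = 0.472076
u = -0.073/0.472076 = -0.1546c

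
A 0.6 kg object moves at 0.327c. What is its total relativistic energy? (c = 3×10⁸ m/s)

γ = 1/√(1 - 0.327²) = 1.0582
mc² = 0.6 × (3×10⁸)² = 5.400×10¹⁶ J
E = γmc² = 1.0582 × 5.400×10¹⁶ = 5.714×10¹⁶ J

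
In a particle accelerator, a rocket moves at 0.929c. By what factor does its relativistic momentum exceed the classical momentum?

p_rel = γmv, p_class = mv
Ratio = γ = 1/√(1 - 0.929²)
= 1/√(0.136959) = 2.702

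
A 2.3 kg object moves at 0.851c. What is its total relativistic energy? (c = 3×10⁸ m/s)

γ = 1/√(1 - 0.851²) = 1.9042
mc² = 2.3 × (3×10⁸)² = 2.070×10¹⁷ J
E = γmc² = 1.9042 × 2.070×10¹⁷ = 3.942×10¹⁷ J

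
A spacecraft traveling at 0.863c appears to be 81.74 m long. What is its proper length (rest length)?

Contracted length L = 81.74 m
γ = 1/√(1 - 0.863²) = 1.979
L₀ = γL = 1.979 × 81.74 = 161.8 m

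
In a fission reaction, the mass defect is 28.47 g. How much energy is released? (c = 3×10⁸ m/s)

Convert mass defect: Δm = 28.47 g = 0.02847 kg
E = Δm·c² = 0.02847 × (3×10⁸)²
= 0.02847 × 9×10¹⁶ = 2.562×10¹⁵ J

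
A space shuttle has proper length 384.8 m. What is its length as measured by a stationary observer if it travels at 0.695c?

Proper length L₀ = 384.8 m
γ = 1/√(1 - 0.695²) = 1.3908
L = L₀/γ = 384.8/1.3908 = 276.7 m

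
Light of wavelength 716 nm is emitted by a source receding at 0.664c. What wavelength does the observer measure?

β = 0.664
Wavelength Doppler factor = √(1.664/0.336) = √(4.952) = 2.225
λ_obs = 716 × 2.225 = 1593 nm (redshift)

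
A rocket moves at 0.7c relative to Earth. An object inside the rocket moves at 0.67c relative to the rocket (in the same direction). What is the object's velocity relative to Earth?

u = (u' + v)/(1 + u'v/c²)
Numerator: 0.67 + 0.7 = 1.37
Denominator: 1 + 0.469 = 1.469
u = 1.37/1.469 = 0.9326c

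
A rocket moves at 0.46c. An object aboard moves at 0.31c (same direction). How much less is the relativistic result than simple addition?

Classical: u' + v = 0.31 + 0.46 = 0.77c
Relativistic: u = (0.31 + 0.46)/(1 + 0.1426) = 0.77/1.1426 = 0.6739c
Difference: 0.77 - 0.6739 = 0.09610c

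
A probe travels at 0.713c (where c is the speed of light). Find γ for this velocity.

v/c = 0.713, so (v/c)² = 0.508369
1 - (v/c)² = 0.491631
γ = 1/√(0.491631) = 1.426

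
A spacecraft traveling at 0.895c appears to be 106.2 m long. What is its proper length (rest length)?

Contracted length L = 106.2 m
γ = 1/√(1 - 0.895²) = 2.242
L₀ = γL = 2.242 × 106.2 = 238.1 m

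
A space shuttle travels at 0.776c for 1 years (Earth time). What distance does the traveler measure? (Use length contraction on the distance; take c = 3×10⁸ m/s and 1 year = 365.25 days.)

Earth distance: d = v × t = 0.776c × 1 yr = 7.3466×10¹⁵ m
γ = 1.5855
d' = d/γ = 7.3466×10¹⁵/1.5855 = 4.634×10¹⁵ m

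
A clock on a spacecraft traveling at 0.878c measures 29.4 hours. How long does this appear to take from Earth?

Proper time Δt₀ = 29.4 hours
γ = 1/√(1 - 0.878²) = 2.089
Δt = γΔt₀ = 2.089 × 29.4 = 61.42 hours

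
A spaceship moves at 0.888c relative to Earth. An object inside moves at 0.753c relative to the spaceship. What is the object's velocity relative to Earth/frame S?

u = (u' + v)/(1 + u'v/c²)
Numerator: 0.753 + 0.888 = 1.641
Denominator: 1 + 0.668664 = 1.668664
u = 1.641/1.668664 = 0.9834c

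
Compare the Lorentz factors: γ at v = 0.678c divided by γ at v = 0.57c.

γ₁ = 1/√(1 - 0.678²) = 1.360
γ₂ = 1/√(1 - 0.57²) = 1.217
γ₁/γ₂ = 1.360/1.217 = 1.118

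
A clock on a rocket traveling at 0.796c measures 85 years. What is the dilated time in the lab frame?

Proper time Δt₀ = 85 years
γ = 1/√(1 - 0.796²) = 1.652
Δt = γΔt₀ = 1.652 × 85 = 140.4 years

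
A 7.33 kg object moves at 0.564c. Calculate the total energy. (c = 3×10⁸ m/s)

γ = 1/√(1 - 0.564²) = 1.211
mc² = 7.33 × (3×10⁸)² = 6.597×10¹⁷ J
E = γmc² = 1.211 × 6.597×10¹⁷ = 7.989×10¹⁷ J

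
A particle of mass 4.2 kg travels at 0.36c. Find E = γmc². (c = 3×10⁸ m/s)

γ = 1/√(1 - 0.36²) = 1.072
mc² = 4.2 × (3×10⁸)² = 3.780×10¹⁷ J
E = γmc² = 1.072 × 3.780×10¹⁷ = 4.052×10¹⁷ J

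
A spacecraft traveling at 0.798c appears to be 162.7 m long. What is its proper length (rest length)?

Contracted length L = 162.7 m
γ = 1/√(1 - 0.798²) = 1.6593
L₀ = γL = 1.6593 × 162.7 = 270.0 m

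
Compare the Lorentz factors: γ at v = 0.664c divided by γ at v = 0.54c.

γ₁ = 1/√(1 - 0.664²) = 1.3374
γ₂ = 1/√(1 - 0.54²) = 1.1881
γ₁/γ₂ = 1.3374/1.1881 = 1.126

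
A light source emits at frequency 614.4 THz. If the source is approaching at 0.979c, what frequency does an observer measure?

β = v/c = 0.979
(1+β)/(1-β) = 1.979/0.021 = 94.238
Doppler factor = √(94.238) = 9.7076
f_obs = 614.4 × 9.7076 = 5964 THz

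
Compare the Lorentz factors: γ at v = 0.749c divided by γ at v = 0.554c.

γ₁ = 1/√(1 - 0.749²) = 1.509
γ₂ = 1/√(1 - 0.554²) = 1.201
γ₁/γ₂ = 1.509/1.201 = 1.256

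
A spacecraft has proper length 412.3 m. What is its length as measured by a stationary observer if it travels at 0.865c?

Proper length L₀ = 412.3 m
γ = 1/√(1 - 0.865²) = 1.993
L = L₀/γ = 412.3/1.993 = 206.9 m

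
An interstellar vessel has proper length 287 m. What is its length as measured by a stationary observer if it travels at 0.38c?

Proper length L₀ = 287 m
γ = 1/√(1 - 0.38²) = 1.081
L = L₀/γ = 287/1.081 = 265.5 m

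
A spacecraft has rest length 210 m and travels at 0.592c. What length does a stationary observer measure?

Proper length L₀ = 210 m
γ = 1/√(1 - 0.592²) = 1.241
L = L₀/γ = 210/1.241 = 169.2 m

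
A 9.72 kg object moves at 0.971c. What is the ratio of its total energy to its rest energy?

E = γmc², E₀ = mc²
E/E₀ = γ = 1/√(1 - 0.971²) = 4.183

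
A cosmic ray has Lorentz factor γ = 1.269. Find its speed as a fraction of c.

From γ = 1/√(1 - v²/c²):
1/γ² = 1/1.269² = 0.6210
v²/c² = 1 - 0.6210 = 0.3790
v/c = √(0.3790) = 0.6156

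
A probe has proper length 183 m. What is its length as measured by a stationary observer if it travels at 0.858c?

Proper length L₀ = 183 m
γ = 1/√(1 - 0.858²) = 1.9469
L = L₀/γ = 183/1.9469 = 94.00 m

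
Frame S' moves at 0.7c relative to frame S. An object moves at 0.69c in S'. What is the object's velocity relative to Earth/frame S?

u = (u' + v)/(1 + u'v/c²)
Numerator: 0.69 + 0.7 = 1.39
Denominator: 1 + 0.483 = 1.483
u = 1.39/1.483 = 0.9373c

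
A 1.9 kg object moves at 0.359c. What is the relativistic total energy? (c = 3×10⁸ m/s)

γ = 1/√(1 - 0.359²) = 1.0714
mc² = 1.9 × (3×10⁸)² = 1.710×10¹⁷ J
E = γmc² = 1.0714 × 1.710×10¹⁷ = 1.832×10¹⁷ J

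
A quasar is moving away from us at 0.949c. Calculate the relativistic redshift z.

β = 0.949
(1+β)/(1-β) = 1.949/0.051 = 38.22
√(38.22) = 6.182
z = 6.182 - 1 = 5.182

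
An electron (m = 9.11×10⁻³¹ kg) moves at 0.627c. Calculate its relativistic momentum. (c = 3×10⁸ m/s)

γ = 1/√(1 - 0.627²) = 1.284
v = 0.627 × 3×10⁸ = 1.881×10⁸ m/s
p = γmv = 1.284 × 9.11×10⁻³¹ × 1.881×10⁸ = 2.200×10⁻²² kg·m/s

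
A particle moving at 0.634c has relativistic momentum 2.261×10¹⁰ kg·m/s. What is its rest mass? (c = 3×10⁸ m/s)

γ = 1/√(1 - 0.634²) = 1.2931
v = 0.634 × 3×10⁸ = 1.902×10⁸ m/s
m = p/(γv) = 2.261×10¹⁰/(1.2931 × 1.902×10⁸) = 91.93 kg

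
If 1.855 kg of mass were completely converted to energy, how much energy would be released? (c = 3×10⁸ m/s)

Using E = mc²:
c² = (3×10⁸)² = 9×10¹⁶ m²/s²
E = 1.855 × 9×10¹⁶ = 1.670×10¹⁷ J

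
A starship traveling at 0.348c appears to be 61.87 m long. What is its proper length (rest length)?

Contracted length L = 61.87 m
γ = 1/√(1 - 0.348²) = 1.0667
L₀ = γL = 1.0667 × 61.87 = 66.00 m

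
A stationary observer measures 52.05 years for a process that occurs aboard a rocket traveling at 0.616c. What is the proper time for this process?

Dilated time Δt = 52.05 years
γ = 1/√(1 - 0.616²) = 1.2694
Δt₀ = Δt/γ = 52.05/1.2694 = 41.00 years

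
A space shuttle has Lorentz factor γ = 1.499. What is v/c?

From γ = 1/√(1 - v²/c²):
1/γ² = 1/1.499² = 0.4450
v²/c² = 1 - 0.4450 = 0.5550
v/c = √(0.5550) = 0.7450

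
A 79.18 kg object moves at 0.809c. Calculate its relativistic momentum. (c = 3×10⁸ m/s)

γ = 1/√(1 - 0.809²) = 1.701
v = 0.809 × 3×10⁸ = 2.427×10⁸ m/s
p = γmv = 1.701 × 79.18 × 2.427×10⁸ = 3.269×10¹⁰ kg·m/s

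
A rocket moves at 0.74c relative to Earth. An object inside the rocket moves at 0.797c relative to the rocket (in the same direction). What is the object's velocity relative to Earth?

u = (u' + v)/(1 + u'v/c²)
Numerator: 0.797 + 0.74 = 1.537
Denominator: 1 + 0.58978 = 1.58978
u = 1.537/1.58978 = 0.9668c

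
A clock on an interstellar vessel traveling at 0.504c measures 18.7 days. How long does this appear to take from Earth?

Proper time Δt₀ = 18.7 days
γ = 1/√(1 - 0.504²) = 1.158
Δt = γΔt₀ = 1.158 × 18.7 = 21.65 days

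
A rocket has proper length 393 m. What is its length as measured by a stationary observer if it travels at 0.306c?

Proper length L₀ = 393 m
γ = 1/√(1 - 0.306²) = 1.0504
L = L₀/γ = 393/1.0504 = 374.1 m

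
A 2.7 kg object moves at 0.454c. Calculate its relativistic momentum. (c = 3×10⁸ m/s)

γ = 1/√(1 - 0.454²) = 1.1223
v = 0.454 × 3×10⁸ = 1.362×10⁸ m/s
p = γmv = 1.1223 × 2.7 × 1.362×10⁸ = 4.127×10⁸ kg·m/s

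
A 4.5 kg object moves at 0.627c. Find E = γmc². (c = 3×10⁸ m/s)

γ = 1/√(1 - 0.627²) = 1.2837
mc² = 4.5 × (3×10⁸)² = 4.050×10¹⁷ J
E = γmc² = 1.2837 × 4.050×10¹⁷ = 5.199×10¹⁷ J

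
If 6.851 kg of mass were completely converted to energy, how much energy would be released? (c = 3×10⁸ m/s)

Using E = mc²:
c² = (3×10⁸)² = 9×10¹⁶ m²/s²
E = 6.851 × 9×10¹⁶ = 6.166×10¹⁷ J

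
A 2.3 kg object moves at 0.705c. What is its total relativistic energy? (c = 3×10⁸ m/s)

γ = 1/√(1 - 0.705²) = 1.410
mc² = 2.3 × (3×10⁸)² = 2.070×10¹⁷ J
E = γmc² = 1.410 × 2.070×10¹⁷ = 2.919×10¹⁷ J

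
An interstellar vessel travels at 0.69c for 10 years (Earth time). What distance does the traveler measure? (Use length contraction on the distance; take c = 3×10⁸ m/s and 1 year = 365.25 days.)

Earth distance: d = v × t = 0.69c × 10 yr = 6.5324×10¹⁶ m
γ = 1.3816
d' = d/γ = 6.5324×10¹⁶/1.3816 = 4.728×10¹⁶ m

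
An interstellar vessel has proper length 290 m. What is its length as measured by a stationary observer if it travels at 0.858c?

Proper length L₀ = 290 m
γ = 1/√(1 - 0.858²) = 1.9469
L = L₀/γ = 290/1.9469 = 149.0 m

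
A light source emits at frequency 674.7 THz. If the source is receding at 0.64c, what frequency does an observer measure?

β = v/c = 0.64
(1-β)/(1+β) = 0.36/1.64 = 0.2195
Doppler factor = √(0.2195) = 0.4685
f_obs = 674.7 × 0.4685 = 316.1 THz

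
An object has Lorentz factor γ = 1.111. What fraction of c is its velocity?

From γ = 1/√(1 - v²/c²):
1/γ² = 1/1.111² = 0.8102
v²/c² = 1 - 0.8102 = 0.1898
v/c = √(0.1898) = 0.4357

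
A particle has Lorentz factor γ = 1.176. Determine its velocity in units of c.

From γ = 1/√(1 - v²/c²):
1/γ² = 1/1.176² = 0.7231
v²/c² = 1 - 0.7231 = 0.2769
v/c = √(0.2769) = 0.5262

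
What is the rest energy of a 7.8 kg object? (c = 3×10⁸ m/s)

c² = (3×10⁸)² = 9.000×10¹⁶ m²/s²
E₀ = mc² = 7.8 × 9.000×10¹⁶ = 7.020×10¹⁷ J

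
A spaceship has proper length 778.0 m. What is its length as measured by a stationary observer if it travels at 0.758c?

Proper length L₀ = 778.0 m
γ = 1/√(1 - 0.758²) = 1.533
L = L₀/γ = 778.0/1.533 = 507.5 m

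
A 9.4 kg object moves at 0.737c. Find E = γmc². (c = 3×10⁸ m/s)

γ = 1/√(1 - 0.737²) = 1.480
mc² = 9.4 × (3×10⁸)² = 8.460×10¹⁷ J
E = γmc² = 1.480 × 8.460×10¹⁷ = 1.252×10¹⁸ J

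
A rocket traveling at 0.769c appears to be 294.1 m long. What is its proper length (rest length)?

Contracted length L = 294.1 m
γ = 1/√(1 - 0.769²) = 1.5643
L₀ = γL = 1.5643 × 294.1 = 460.1 m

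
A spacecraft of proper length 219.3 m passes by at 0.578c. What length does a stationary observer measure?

Proper length L₀ = 219.3 m
γ = 1/√(1 - 0.578²) = 1.225
L = L₀/γ = 219.3/1.225 = 179.0 m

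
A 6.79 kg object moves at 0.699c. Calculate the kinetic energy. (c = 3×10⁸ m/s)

γ = 1/√(1 - 0.699²) = 1.39836
γ - 1 = 0.39836
KE = (γ-1)mc² = 0.39836 × 6.79 × (3×10⁸)² = 2.434×10¹⁷ J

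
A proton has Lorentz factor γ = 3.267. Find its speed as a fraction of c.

From γ = 1/√(1 - v²/c²):
1/γ² = 1/3.267² = 0.09369
v²/c² = 1 - 0.09369 = 0.9063
v/c = √(0.9063) = 0.9520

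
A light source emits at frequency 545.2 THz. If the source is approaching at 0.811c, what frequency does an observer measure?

β = v/c = 0.811
(1+β)/(1-β) = 1.811/0.189 = 9.582
Doppler factor = √(9.582) = 3.0955
f_obs = 545.2 × 3.0955 = 1688 THz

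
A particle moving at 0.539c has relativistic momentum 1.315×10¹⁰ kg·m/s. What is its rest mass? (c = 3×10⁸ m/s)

γ = 1/√(1 - 0.539²) = 1.1872
v = 0.539 × 3×10⁸ = 1.617×10⁸ m/s
m = p/(γv) = 1.315×10¹⁰/(1.1872 × 1.617×10⁸) = 68.50 kg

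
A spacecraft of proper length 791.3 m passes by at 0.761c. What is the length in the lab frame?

Proper length L₀ = 791.3 m
γ = 1/√(1 - 0.761²) = 1.5414
L = L₀/γ = 791.3/1.5414 = 513.4 m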